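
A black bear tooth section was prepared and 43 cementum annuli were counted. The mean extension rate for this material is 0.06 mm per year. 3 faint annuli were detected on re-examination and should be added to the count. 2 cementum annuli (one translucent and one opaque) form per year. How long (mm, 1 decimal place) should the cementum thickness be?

1.4 mm

Adjusted count: 43 + 3 = 46 cementum annuli.
Dividing by 2 cementum annuli per year: 46 / 2 = 23 years.
Length ≈ 0.06 × 23 = 1.4 mm.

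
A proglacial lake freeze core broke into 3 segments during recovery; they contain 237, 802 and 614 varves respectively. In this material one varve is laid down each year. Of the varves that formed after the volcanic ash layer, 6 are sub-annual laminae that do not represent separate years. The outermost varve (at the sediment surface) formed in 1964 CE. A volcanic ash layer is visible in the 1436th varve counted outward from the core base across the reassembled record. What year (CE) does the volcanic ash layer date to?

Total varves = 237 + 802 + 614 = 1653.
1653 − 1436 = 217 varves lie beyond the volcanic ash layer toward the sediment surface.
217 − 6 false = 211 true varves after the volcanic ash layer.
The varve at the sediment surface is 1964 CE, so the volcanic ash layer dates to 1964 − 211 = 1753 CE.

1753 CE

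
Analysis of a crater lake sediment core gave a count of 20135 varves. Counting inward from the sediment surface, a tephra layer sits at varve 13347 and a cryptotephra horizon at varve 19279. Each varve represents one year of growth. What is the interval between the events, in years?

5932 years

19279 − 13347 = 5932 varves lie between the two events.
At one varve per year, 5932 years elapsed between them.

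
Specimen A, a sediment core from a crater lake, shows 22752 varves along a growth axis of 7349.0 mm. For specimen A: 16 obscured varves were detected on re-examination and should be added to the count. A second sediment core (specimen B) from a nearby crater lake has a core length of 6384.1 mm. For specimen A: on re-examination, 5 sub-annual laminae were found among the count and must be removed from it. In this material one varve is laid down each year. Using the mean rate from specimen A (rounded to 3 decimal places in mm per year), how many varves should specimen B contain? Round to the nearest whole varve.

Specimen A: after corrections the count is 22752 − 5 + 16 = 22763 varves.
A: Extension rate ≈ 7349.0 / 22763 = 0.323 mm/year.
B spans 6384.1 / 0.323 = 19765.02 years ≈ 19765 varves.

19765 varves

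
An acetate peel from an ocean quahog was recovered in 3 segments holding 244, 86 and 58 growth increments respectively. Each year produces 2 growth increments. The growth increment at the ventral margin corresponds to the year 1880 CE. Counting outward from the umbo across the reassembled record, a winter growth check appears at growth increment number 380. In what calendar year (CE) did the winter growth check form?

Total growth increments = 244 + 86 + 58 = 388.
388 − 380 = 8 growth increments lie beyond the winter growth check toward the ventral margin.
Dividing by 2 growth increments per year: 8 / 2 = 4 years.
The growth increment at the ventral margin is 1880 CE, so the winter growth check dates to 1880 − 4 = 1876 CE.

1876 CE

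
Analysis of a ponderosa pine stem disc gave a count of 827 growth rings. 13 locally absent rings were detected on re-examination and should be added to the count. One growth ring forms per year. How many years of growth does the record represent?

Adjusted count: 827 + 13 = 840 growth rings.
With a one-to-one growth ring periodicity this is 840 years.

840 years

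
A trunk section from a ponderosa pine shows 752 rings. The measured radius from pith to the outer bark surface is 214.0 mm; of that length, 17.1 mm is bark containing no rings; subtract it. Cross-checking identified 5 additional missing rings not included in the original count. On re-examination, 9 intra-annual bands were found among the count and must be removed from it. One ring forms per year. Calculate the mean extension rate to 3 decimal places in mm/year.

0.263 mm/year

Adjusted count: 752 − 9 + 5 = 748 rings.
Removing the 17.1 mm offcut leaves 214.0 − 17.1 = 196.9 mm.
Extension rate ≈ 196.9 / 748 = 0.263 mm/year.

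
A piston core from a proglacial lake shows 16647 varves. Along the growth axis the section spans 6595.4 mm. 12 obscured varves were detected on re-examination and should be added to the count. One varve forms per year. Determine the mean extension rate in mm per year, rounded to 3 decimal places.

0.396 mm per year

After corrections the count is 16647 + 12 = 16659 varves.
Extension rate ≈ 6595.4 / 16659 = 0.396 mm per year.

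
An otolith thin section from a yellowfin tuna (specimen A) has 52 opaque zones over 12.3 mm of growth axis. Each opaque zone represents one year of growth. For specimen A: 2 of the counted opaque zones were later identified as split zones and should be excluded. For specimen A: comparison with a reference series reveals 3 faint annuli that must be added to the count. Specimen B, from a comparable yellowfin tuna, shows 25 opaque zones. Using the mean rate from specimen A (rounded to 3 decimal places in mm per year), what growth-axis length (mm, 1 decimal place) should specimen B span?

Specimen A: correcting the raw count gives 52 − 2 + 3 = 53 true opaque zones.
A: Mean rate = 12.3 mm / 53 years ≈ 0.232 mm/yr.
Length of B = 0.232 × 25 = 5.8 mm.

5.8 mm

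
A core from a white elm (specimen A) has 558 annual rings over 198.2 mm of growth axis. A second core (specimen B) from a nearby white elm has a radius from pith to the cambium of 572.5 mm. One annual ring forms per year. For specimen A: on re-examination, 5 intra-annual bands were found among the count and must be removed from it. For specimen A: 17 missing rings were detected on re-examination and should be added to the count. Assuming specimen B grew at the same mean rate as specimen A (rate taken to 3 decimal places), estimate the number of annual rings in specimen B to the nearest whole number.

1645 annual rings

Specimen A: correcting the raw count gives 558 − 5 + 17 = 570 true annual rings.
A: 198.2 mm over 570 years gives 198.2 / 570 ≈ 0.348 mm/yr.
B spans 572.5 / 0.348 = 1645.11 years ≈ 1645 annual rings.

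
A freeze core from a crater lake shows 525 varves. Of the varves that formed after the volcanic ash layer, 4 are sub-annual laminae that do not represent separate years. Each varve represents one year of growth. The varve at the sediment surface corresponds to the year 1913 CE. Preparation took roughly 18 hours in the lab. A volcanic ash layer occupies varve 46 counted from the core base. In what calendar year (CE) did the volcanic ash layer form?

1438 CE

Between varve 46 and the sediment surface there are 525 − 46 = 479 varves.
479 − 4 false = 475 true varves after the volcanic ash layer.
The varve at the sediment surface is 1913 CE, so the volcanic ash layer dates to 1913 − 475 = 1438 CE.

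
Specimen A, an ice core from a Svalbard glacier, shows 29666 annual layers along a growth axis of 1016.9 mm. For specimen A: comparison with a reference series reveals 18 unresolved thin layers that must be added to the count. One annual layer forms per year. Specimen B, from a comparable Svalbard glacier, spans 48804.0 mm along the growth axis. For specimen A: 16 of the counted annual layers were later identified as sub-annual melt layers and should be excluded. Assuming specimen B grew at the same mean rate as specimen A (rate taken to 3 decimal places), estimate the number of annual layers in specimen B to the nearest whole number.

Specimen A: adjusted count: 29666 − 16 + 18 = 29668 annual layers.
A: Mean rate = 1016.9 mm / 29668 years ≈ 0.034 mm per year.
For B, 48804.0 / 0.034 = 1435411.76 years ≈ 1435412 annual layers.

1435412 annual layers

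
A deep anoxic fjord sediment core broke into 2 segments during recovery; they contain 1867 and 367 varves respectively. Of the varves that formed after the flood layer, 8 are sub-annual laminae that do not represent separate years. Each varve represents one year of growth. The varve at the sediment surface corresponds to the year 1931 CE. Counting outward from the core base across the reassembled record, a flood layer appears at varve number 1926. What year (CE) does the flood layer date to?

1631 CE

Total varves = 1867 + 367 = 2234.
2234 − 1926 = 308 varves lie beyond the flood layer toward the sediment surface.
Removing the 8 false varves leaves 308 − 8 = 300 true varves beyond the flood layer.
1931 − 300 = 1631 CE.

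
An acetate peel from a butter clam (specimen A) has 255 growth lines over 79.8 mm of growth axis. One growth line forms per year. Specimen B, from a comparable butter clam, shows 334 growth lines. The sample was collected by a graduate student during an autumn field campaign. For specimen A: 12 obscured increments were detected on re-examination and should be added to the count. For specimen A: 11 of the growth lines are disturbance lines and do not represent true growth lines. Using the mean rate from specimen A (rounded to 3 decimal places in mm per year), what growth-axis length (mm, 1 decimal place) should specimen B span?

104.2 mm

Specimen A: after corrections the count is 255 − 11 + 12 = 256 growth lines.
A: 79.8 mm over 256 years gives 79.8 / 256 ≈ 0.312 mm/year.
B's length ≈ 0.312 × 334 = 104.2 mm.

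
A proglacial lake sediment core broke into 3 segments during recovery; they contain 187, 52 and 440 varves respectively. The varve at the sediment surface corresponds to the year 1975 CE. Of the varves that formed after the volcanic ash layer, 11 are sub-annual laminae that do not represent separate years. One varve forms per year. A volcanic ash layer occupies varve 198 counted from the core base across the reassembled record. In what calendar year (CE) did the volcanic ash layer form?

Total varves = 187 + 52 + 440 = 679.
679 − 198 = 481 varves lie beyond the volcanic ash layer toward the sediment surface.
Excluding 11 false varves: 481 − 11 = 470.
Counting back 470 years from 1975 CE places the volcanic ash layer in 1975 − 470 = 1505 CE.

1505 CE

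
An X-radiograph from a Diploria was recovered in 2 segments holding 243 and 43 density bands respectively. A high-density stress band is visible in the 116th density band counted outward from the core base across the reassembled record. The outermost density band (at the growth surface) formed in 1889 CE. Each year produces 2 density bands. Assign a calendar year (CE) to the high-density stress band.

Total density bands = 243 + 43 = 286.
The high-density stress band sits at density band 116 from the core base, so 286 − 116 = 170 density bands formed after it.
170 density bands at 2 per year is 170 / 2 = 85 years.
The density band at the growth surface is 1889 CE, so the high-density stress band dates to 1889 − 85 = 1804 CE.

1804 CE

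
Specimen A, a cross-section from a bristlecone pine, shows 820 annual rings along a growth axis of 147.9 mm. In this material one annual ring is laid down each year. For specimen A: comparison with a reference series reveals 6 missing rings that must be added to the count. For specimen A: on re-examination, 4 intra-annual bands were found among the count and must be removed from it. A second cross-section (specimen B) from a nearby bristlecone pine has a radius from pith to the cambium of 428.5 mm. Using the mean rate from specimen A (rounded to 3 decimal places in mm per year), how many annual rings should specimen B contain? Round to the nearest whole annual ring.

Specimen A: correcting the raw count gives 820 − 4 + 6 = 822 true annual rings.
A: Extension rate ≈ 147.9 / 822 = 0.180 mm per year.
B spans 428.5 / 0.180 = 2380.56 years ≈ 2381 annual rings.

2381 annual rings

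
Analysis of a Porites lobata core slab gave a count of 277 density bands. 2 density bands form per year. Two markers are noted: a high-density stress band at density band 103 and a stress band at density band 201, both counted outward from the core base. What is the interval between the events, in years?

49 yr

201 − 103 = 98 density bands lie between the two events.
With 2 density bands per year, 98 / 2 = 49 years.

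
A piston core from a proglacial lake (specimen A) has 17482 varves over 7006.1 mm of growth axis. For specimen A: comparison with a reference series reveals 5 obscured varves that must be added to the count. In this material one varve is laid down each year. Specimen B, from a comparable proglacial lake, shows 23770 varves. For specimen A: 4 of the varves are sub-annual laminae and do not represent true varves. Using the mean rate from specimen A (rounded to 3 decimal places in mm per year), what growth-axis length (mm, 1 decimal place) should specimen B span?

Specimen A: after corrections the count is 17482 − 4 + 5 = 17483 varves.
A: Extension rate ≈ 7006.1 / 17483 = 0.401 mm/year.
For B, 0.401 mm/year × 23770 years = 9531.8 mm.

9531.8 mm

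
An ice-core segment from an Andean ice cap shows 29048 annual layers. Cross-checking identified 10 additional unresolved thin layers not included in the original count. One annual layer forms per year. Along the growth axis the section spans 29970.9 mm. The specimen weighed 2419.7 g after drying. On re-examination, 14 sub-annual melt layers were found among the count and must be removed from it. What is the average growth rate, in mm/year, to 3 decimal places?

1.032 mm/year

After corrections the count is 29048 − 14 + 10 = 29044 annual layers.
29970.9 mm over 29044 years gives 29970.9 / 29044 ≈ 1.032 mm/year.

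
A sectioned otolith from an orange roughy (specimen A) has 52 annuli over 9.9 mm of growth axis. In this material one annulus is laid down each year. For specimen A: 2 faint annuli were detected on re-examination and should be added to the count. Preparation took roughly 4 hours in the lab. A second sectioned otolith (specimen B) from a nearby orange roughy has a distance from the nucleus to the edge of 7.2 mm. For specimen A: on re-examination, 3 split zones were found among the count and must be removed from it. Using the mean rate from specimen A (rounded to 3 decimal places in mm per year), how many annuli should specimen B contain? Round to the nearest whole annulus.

37 annuli

Specimen A: after corrections the count is 52 − 3 + 2 = 51 annuli.
A: Mean rate = 9.9 mm / 51 years ≈ 0.194 mm/yr.
B spans 7.2 / 0.194 = 37.11 years ≈ 37 annuli.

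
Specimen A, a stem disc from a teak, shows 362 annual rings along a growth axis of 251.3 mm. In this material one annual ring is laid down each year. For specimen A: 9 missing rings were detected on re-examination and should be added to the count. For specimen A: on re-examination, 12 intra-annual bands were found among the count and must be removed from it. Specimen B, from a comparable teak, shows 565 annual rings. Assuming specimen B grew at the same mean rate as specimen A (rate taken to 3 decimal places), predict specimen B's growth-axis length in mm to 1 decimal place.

Specimen A: after corrections the count is 362 − 12 + 9 = 359 annual rings.
A: Mean rate = 251.3 mm / 359 years ≈ 0.700 mm/year.
Length of B = 0.700 × 565 = 395.5 mm.

395.5 mm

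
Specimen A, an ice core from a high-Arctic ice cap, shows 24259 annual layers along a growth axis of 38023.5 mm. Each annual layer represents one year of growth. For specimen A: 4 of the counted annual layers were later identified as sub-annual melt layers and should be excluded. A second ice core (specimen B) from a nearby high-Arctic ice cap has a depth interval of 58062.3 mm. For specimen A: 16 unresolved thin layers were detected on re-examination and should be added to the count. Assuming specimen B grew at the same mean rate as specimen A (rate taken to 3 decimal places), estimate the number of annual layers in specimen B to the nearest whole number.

Specimen A: adjusted count: 24259 − 4 + 16 = 24271 annual layers.
A: 38023.5 mm over 24271 years gives 38023.5 / 24271 ≈ 1.567 mm/yr.
Specimen B: 58062.3 mm / 1.567 mm per year = 37053.16 years ≈ 37053 annual layers.

37053 annual layers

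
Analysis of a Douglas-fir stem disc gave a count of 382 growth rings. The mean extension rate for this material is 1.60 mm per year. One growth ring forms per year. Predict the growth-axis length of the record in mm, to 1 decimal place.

611.2 mm

The record spans 382 years at 1.60 mm per year.
382 years at 1.60 mm/year gives 1.60 × 382 = 611.2 mm.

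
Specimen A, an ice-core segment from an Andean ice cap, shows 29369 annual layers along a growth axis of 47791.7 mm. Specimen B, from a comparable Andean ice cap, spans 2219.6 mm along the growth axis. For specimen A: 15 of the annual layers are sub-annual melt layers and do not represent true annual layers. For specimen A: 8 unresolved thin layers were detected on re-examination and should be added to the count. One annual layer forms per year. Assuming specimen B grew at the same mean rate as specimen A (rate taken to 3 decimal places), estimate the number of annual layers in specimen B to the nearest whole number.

Specimen A: adjusted count: 29369 − 15 + 8 = 29362 annual layers.
A: Extension rate ≈ 47791.7 / 29362 = 1.628 mm/yr.
B spans 2219.6 / 1.628 = 1363.39 years ≈ 1363 annual layers.

1363 annual layers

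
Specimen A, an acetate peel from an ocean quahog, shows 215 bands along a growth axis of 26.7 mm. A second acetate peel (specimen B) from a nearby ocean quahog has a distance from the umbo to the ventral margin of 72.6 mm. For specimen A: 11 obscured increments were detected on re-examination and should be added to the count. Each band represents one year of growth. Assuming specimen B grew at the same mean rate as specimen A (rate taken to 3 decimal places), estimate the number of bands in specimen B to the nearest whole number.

615 bands

Specimen A: after corrections the count is 215 + 11 = 226 bands.
A: Mean rate = 26.7 mm / 226 years ≈ 0.118 mm/year.
B spans 72.6 / 0.118 = 615.25 years ≈ 615 bands.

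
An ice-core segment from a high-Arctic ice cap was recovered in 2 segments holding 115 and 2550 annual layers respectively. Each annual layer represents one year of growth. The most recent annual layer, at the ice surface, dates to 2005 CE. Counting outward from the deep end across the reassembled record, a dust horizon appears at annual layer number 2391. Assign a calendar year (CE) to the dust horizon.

1731 CE

Total annual layers = 115 + 2550 = 2665.
Between annual layer 2391 and the ice surface there are 2665 − 2391 = 274 annual layers.
The annual layer at the ice surface is 2005 CE, so the dust horizon dates to 2005 − 274 = 1731 CE.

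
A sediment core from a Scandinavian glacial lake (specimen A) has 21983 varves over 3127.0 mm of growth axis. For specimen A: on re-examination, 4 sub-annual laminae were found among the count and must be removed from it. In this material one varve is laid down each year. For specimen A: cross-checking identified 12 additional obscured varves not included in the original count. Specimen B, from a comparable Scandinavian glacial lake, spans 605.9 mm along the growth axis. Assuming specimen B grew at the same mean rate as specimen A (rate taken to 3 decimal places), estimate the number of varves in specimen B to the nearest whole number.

Specimen A: correcting the raw count gives 21983 − 4 + 12 = 21991 true varves.
A: Extension rate ≈ 3127.0 / 21991 = 0.142 mm/yr.
Specimen B: 605.9 mm / 0.142 mm per year = 4266.90 years ≈ 4267 varves.

4267 varves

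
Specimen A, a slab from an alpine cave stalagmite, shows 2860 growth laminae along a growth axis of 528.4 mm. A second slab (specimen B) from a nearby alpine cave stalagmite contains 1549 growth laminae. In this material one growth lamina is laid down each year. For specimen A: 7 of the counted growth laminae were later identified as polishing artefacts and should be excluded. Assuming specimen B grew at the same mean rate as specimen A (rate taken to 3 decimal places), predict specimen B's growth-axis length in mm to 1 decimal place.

Specimen A: correcting the raw count gives 2860 − 7 = 2853 true growth laminae.
A: Extension rate ≈ 528.4 / 2853 = 0.185 mm/year.
For B, 0.185 mm/year × 1549 years = 286.6 mm.

286.6 mm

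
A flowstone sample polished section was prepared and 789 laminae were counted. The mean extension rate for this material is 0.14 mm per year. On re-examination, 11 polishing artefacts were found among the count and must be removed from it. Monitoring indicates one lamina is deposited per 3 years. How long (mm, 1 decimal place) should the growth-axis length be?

326.8 mm

Correcting the raw count gives 789 − 11 = 778 true laminae.
Multiplying by 3 years per lamina: 778 × 3 = 2334 years.
2334 years at 0.14 mm/year gives 0.14 × 2334 = 326.8 mm.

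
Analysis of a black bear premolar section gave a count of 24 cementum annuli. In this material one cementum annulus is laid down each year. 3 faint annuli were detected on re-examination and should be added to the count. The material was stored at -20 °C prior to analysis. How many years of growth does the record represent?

Adjusted count: 24 + 3 = 27 cementum annuli.
With a one-to-one cementum annulus periodicity this is 27 years.

27 years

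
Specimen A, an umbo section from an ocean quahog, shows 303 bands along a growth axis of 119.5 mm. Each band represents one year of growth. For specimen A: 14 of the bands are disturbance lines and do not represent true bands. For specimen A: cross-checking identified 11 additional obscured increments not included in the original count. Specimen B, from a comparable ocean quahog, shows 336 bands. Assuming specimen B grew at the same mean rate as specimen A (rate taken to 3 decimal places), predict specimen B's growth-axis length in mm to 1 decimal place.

133.7 mm

Specimen A: true band count = 303 − 14 + 11 = 300.
A: 119.5 mm over 300 years gives 119.5 / 300 ≈ 0.398 mm/yr.
Length of B = 0.398 × 336 = 133.7 mm.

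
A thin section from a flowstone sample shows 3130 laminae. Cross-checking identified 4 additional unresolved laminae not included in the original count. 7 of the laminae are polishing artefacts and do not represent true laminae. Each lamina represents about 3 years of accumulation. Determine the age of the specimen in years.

9381 years

After corrections the count is 3130 − 7 + 4 = 3127 laminae.
3127 laminae at 3 years each span 3127 × 3 = 9381 years.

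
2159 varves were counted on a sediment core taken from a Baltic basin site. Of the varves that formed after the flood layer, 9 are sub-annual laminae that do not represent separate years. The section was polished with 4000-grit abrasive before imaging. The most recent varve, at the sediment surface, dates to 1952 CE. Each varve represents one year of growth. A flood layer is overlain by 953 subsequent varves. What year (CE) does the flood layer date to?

1008 CE

953 varves post-date the flood layer.
Removing the 9 false varves leaves 953 − 9 = 944 true varves beyond the flood layer.
1952 − 944 = 1008 CE.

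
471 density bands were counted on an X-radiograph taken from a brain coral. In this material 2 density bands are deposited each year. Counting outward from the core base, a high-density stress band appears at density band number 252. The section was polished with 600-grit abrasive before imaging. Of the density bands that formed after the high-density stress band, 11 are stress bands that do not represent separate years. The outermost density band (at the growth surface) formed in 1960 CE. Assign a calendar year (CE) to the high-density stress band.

1856 CE

471 − 252 = 219 density bands lie beyond the high-density stress band toward the growth surface.
219 − 11 false = 208 true density bands after the high-density stress band.
With 2 density bands per year, 208 / 2 = 104 years.
Counting back 104 years from 1960 CE places the high-density stress band in 1960 − 104 = 1856 CE.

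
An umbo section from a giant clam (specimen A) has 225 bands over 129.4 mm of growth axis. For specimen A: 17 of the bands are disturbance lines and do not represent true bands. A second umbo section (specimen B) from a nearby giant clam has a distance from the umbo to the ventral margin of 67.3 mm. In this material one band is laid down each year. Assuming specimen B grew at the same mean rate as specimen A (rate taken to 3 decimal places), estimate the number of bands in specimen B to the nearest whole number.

Specimen A: correcting the raw count gives 225 − 17 = 208 true bands.
A: Mean rate = 129.4 mm / 208 years ≈ 0.622 mm per year.
B spans 67.3 / 0.622 = 108.20 years ≈ 108 bands.

108 bands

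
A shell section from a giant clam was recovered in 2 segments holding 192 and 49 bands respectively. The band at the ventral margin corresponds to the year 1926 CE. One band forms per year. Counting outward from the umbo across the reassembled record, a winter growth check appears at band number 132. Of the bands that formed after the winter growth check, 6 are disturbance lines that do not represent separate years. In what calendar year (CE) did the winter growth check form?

1823 CE

Total bands = 192 + 49 = 241.
Between band 132 and the ventral margin there are 241 − 132 = 109 bands.
Removing the 6 false bands leaves 109 − 6 = 103 true bands beyond the winter growth check.
Counting back 103 years from 1926 CE places the winter growth check in 1926 − 103 = 1823 CE.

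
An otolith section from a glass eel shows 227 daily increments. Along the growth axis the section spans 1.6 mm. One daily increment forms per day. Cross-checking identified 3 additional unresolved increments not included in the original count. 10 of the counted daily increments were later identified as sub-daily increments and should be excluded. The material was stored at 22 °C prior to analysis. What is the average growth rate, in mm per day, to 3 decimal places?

0.007 mm per day

After corrections the count is 227 − 10 + 3 = 220 daily increments.
Extension rate ≈ 1.6 / 220 = 0.007 mm per day.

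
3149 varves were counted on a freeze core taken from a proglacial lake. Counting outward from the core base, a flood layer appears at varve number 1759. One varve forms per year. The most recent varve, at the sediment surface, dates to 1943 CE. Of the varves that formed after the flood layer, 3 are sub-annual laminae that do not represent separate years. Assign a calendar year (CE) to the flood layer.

556 CE

3149 − 1759 = 1390 varves lie beyond the flood layer toward the sediment surface.
1390 − 3 false = 1387 true varves after the flood layer.
The varve at the sediment surface is 1943 CE, so the flood layer dates to 1943 − 1387 = 556 CE.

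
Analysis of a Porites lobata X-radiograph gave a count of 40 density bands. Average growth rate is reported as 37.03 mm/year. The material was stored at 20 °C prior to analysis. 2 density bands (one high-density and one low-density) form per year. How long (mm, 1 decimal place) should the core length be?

740.6 mm

With 2 density bands per year, 40 / 2 = 20 years.
Predicted length = 37.03 mm/year × 20 years = 740.6 mm.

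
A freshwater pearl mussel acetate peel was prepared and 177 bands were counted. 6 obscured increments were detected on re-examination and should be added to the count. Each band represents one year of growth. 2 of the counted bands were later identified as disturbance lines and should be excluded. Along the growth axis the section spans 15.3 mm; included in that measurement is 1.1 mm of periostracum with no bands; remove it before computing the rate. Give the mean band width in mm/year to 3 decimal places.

0.078 mm/year

Correcting the raw count gives 177 − 2 + 6 = 181 true bands.
Net length = 15.3 − 1.1 = 14.2 mm.
14.2 mm over 181 years gives 14.2 / 181 ≈ 0.078 mm/year.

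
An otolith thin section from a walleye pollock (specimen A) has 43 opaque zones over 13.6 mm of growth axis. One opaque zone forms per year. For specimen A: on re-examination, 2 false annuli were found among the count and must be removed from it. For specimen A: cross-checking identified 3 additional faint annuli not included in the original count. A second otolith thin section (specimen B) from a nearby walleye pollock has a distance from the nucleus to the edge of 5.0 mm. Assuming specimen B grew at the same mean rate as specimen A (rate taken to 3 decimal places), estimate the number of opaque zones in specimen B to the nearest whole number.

Specimen A: adjusted count: 43 − 2 + 3 = 44 opaque zones.
A: Extension rate ≈ 13.6 / 44 = 0.309 mm/yr.
B spans 5.0 / 0.309 = 16.18 years ≈ 16 opaque zones.

16 opaque zones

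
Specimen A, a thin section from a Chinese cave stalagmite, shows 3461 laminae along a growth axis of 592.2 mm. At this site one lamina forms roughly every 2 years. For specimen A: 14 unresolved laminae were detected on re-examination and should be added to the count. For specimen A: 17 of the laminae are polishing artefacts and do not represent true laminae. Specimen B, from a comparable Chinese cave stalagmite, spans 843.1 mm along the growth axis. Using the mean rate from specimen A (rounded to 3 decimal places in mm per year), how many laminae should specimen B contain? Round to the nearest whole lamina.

4902 laminae

Specimen A: after corrections the count is 3461 − 17 + 14 = 3458 laminae.
Specimen A: 3458 laminae at 2 years each span 3458 × 2 = 6916 years.
A: Mean rate = 592.2 mm / 6916 years ≈ 0.086 mm per year.
B spans 843.1 / 0.086 = 9803.49 years; at 2 years per lamina that is 9803.49 / 2 ≈ 4902 laminae.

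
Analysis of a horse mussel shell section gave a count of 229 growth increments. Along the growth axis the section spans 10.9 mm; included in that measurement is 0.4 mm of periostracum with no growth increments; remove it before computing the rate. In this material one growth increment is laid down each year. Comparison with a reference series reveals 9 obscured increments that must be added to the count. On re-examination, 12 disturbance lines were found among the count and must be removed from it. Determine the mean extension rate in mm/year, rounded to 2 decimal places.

0.05 mm/year

Adjusted count: 229 − 12 + 9 = 226 growth increments.
Net length = 10.9 − 0.4 = 10.5 mm.
10.5 mm over 226 years gives 10.5 / 226 ≈ 0.05 mm/year.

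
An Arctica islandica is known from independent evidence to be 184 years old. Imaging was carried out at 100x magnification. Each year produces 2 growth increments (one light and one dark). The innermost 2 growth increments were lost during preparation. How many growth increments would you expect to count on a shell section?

366 growth increments

184 years at 2 growth increments per year gives 184 × 2 = 368 growth increments.
368 − 2 missed = 366 growth increments expected in the prepared section.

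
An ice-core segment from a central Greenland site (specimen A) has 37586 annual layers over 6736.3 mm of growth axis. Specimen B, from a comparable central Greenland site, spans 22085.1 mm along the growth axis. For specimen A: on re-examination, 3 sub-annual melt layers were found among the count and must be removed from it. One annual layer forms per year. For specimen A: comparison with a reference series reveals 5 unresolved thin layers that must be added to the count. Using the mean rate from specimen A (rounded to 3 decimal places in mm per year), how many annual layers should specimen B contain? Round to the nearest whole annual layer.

123380 annual layers

Specimen A: correcting the raw count gives 37586 − 3 + 5 = 37588 true annual layers.
A: 6736.3 mm over 37588 years gives 6736.3 / 37588 ≈ 0.179 mm per year.
For B, 22085.1 / 0.179 = 123380.45 years ≈ 123380 annual layers.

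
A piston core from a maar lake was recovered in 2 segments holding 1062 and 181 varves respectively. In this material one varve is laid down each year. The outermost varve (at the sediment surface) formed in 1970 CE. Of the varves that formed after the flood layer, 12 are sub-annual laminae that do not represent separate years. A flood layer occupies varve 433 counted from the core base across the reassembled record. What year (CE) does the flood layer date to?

Total varves = 1062 + 181 = 1243.
Between varve 433 and the sediment surface there are 1243 − 433 = 810 varves.
Removing the 12 false varves leaves 810 − 12 = 798 true varves beyond the flood layer.
The varve at the sediment surface is 1970 CE, so the flood layer dates to 1970 − 798 = 1172 CE.

1172 CE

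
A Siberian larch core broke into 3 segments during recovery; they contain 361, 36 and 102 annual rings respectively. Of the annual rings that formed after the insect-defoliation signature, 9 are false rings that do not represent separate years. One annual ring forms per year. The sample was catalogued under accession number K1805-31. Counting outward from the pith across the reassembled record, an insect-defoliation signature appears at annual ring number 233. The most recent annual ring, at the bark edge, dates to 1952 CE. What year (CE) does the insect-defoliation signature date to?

Total annual rings = 361 + 36 + 102 = 499.
The insect-defoliation signature sits at annual ring 233 from the pith, so 499 − 233 = 266 annual rings formed after it.
Removing the 9 false annual rings leaves 266 − 9 = 257 true annual rings beyond the insect-defoliation signature.
The annual ring at the bark edge is 1952 CE, so the insect-defoliation signature dates to 1952 − 257 = 1695 CE.

1695 CE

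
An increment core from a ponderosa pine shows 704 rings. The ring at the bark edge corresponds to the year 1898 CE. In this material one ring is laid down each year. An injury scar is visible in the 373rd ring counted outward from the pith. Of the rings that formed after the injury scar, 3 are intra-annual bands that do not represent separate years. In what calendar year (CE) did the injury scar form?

Between ring 373 and the bark edge there are 704 − 373 = 331 rings.
Removing the 3 false rings leaves 331 − 3 = 328 true rings beyond the injury scar.
1898 − 328 = 1570 CE.

1570 CE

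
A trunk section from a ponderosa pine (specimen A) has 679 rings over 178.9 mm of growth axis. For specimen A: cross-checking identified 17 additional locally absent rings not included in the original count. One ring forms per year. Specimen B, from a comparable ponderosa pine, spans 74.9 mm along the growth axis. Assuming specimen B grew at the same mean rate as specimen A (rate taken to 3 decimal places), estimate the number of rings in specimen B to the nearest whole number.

291 rings

Specimen A: adjusted count: 679 + 17 = 696 rings.
A: Mean rate = 178.9 mm / 696 years ≈ 0.257 mm/year.
For B, 74.9 / 0.257 = 291.44 years ≈ 291 rings.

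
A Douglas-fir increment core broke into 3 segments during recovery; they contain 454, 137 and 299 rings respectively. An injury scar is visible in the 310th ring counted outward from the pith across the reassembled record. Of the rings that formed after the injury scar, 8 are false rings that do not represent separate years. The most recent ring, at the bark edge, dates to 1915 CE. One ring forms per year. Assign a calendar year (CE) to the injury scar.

1343 CE

Total rings = 454 + 137 + 299 = 890.
The injury scar sits at ring 310 from the pith, so 890 − 310 = 580 rings formed after it.
580 − 8 false = 572 true rings after the injury scar.
Counting back 572 years from 1915 CE places the injury scar in 1915 − 572 = 1343 CE.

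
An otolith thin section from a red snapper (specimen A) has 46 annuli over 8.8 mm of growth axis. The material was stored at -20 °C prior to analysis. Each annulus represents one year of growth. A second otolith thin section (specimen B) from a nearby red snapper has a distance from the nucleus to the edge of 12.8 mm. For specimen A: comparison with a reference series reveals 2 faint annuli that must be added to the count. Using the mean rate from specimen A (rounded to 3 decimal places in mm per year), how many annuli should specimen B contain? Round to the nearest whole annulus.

Specimen A: adjusted count: 46 + 2 = 48 annuli.
A: Mean rate = 8.8 mm / 48 years ≈ 0.183 mm/yr.
B spans 12.8 / 0.183 = 69.95 years ≈ 70 annuli.

70 annuli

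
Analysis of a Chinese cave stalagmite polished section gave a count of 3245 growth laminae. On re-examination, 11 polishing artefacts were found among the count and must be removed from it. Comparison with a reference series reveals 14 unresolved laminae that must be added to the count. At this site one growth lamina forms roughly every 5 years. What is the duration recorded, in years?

After corrections the count is 3245 − 11 + 14 = 3248 growth laminae.
Multiplying by 5 years per growth lamina: 3248 × 5 = 16240 years.

16240 yr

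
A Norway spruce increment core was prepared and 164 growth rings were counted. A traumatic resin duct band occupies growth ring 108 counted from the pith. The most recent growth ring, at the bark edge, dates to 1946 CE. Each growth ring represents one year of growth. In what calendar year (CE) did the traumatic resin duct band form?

1890 CE

164 − 108 = 56 growth rings lie beyond the traumatic resin duct band toward the bark edge.
Counting back 56 years from 1946 CE places the traumatic resin duct band in 1946 − 56 = 1890 CE.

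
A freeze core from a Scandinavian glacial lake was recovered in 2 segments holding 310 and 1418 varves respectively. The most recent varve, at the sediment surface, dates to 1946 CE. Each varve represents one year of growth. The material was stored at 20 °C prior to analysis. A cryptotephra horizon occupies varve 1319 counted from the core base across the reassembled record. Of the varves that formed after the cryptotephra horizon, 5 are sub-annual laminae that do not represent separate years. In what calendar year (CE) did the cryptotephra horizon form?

1542 CE

Total varves = 310 + 1418 = 1728.
The cryptotephra horizon sits at varve 1319 from the core base, so 1728 − 1319 = 409 varves formed after it.
Removing the 5 false varves leaves 409 − 5 = 404 true varves beyond the cryptotephra horizon.
1946 − 404 = 1542 CE.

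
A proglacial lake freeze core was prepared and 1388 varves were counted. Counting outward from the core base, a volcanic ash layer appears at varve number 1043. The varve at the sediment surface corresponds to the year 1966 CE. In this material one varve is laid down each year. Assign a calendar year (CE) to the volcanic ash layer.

1388 − 1043 = 345 varves lie beyond the volcanic ash layer toward the sediment surface.
Counting back 345 years from 1966 CE places the volcanic ash layer in 1966 − 345 = 1621 CE.

1621 CE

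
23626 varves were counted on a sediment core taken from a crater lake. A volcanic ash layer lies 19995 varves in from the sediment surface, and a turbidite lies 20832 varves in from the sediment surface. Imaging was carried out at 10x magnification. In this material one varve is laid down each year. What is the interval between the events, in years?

837 years

20832 − 19995 = 837 varves lie between the two events.
One varve per year makes the interval 837 years.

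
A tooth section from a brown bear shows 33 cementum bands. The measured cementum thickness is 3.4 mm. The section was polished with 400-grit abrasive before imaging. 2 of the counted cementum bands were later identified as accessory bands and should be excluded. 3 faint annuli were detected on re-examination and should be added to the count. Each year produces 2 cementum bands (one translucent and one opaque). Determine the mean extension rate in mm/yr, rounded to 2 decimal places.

Correcting the raw count gives 33 − 2 + 3 = 34 true cementum bands.
With 2 cementum bands per year, 34 / 2 = 17 years.
3.4 mm over 17 years gives 3.4 / 17 ≈ 0.20 mm/yr.

0.20 mm/yr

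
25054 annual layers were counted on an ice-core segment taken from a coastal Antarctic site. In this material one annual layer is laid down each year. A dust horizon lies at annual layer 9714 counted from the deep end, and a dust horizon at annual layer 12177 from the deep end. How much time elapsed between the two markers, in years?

2463 years

Separation: 12177 − 9714 = 2463 annual layers.
One annual layer per year makes the interval 2463 years.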